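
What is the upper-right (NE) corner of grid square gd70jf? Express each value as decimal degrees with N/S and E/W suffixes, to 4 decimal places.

Field G=6, D=3: +6·20° lon, +3·10° lat → SW at lon -60°, lat -60°.
Square 7, 0: +7·2° lon, +0·1° lat → SW at lon -46°, lat -60°.
Subsquare j=9, f=5: +9·0.0833333° lon, +5·0.0416667° lat → SW at lon -45.25°, lat -59.7917°.
Cell spans 0.0833333° lon × 0.0416667° lat. NE corner is SW corner plus one full cell.
latitude 59.7500° S, longitude 45.1667° W.

59.7500° S, 45.1667° W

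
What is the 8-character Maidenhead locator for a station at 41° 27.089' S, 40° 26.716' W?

GE98sn61

Offset from 180°W / 90°S: lon 139.55473°, lat 48.54852°.
Field: lon ⌊139.55473/20⌋ = 6 → G; lat ⌊48.54852/10⌋ = 4 → E.
Square: lon ⌊19.55473/2⌋ = 9; lat ⌊8.54852/1⌋ = 8.
Subsquare: lon ⌊1.55473/0.0833333⌋ = 18 → s; lat ⌊0.54852/0.0416667⌋ = 13 → n.
Extended square: lon ⌊0.05473/0.00833333⌋ = 6; lat ⌊0.00685/0.00416667⌋ = 1.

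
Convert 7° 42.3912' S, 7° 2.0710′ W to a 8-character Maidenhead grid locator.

Offset from 180°W / 90°S: lon 172.96548°, lat 82.29348°.
Field: lon ⌊172.96548/20⌋ = 8 → I; lat ⌊82.29348/10⌋ = 8 → I.
Square: lon ⌊12.96548/2⌋ = 6; lat ⌊2.29348/1⌋ = 2.
Subsquare: lon ⌊0.96548/0.0833333⌋ = 11 → l; lat ⌊0.29348/0.0416667⌋ = 7 → h.
Extended square: lon ⌊0.04882/0.00833333⌋ = 5; lat ⌊0.00181/0.00416667⌋ = 0.

II62lh50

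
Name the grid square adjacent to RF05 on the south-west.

Longitude square 0; −1 → -1, wraps to 9, carry into field.
Longitude field R = 17; −1 → 16 = Q.
Latitude square 5; −1 → 4.

QF94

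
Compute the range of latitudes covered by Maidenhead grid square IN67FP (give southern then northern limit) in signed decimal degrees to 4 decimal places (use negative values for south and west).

Field I=8, N=13: +8·20° lon, +13·10° lat → SW at lon -20°, lat 40°.
Square 6, 7: +6·2° lon, +7·1° lat → SW at lon -8°, lat 47°.
Subsquare f=5, p=15: +5·0.0833333° lon, +15·0.0416667° lat → SW at lon -7.58333°, lat 47.625°.
Cell spans 0.0833333° lon × 0.0416667° lat.
south 47.6250, north 47.6667.

47.6250, 47.6667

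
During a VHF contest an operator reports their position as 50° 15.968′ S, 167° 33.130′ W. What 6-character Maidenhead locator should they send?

AD69fr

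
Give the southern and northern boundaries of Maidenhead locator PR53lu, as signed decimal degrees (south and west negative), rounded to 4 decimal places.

83.8333, 83.8750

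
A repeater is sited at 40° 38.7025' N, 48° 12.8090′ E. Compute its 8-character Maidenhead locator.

Offset from 180°W / 90°S: lon 228.21348°, lat 130.64504°.
Field: lon ⌊228.21348/20⌋ = 11 → L; lat ⌊130.64504/10⌋ = 13 → N.
Square: lon ⌊8.21348/2⌋ = 4; lat ⌊0.64504/1⌋ = 0.
Subsquare: lon ⌊0.21348/0.0833333⌋ = 2 → c; lat ⌊0.64504/0.0416667⌋ = 15 → p.
Extended square: lon ⌊0.04682/0.00833333⌋ = 5; lat ⌊0.02004/0.00416667⌋ = 4.

LN40cp54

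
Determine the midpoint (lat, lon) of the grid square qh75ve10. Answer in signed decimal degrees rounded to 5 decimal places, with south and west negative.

-14.83125, 155.76250

Field Q=16, H=7: +16·20° lon, +7·10° lat → SW at lon 140°, lat -20°.
Square 7, 5: +7·2° lon, +5·1° lat → SW at lon 154°, lat -15°.
Subsquare v=21, e=4: +21·0.0833333° lon, +4·0.0416667° lat → SW at lon 155.75°, lat -14.8333°.
Extended square 1, 0: +1·0.00833333° lon, +0·0.00416667° lat → SW at lon 155.758°, lat -14.8333°.
Cell spans 0.00833333° lon × 0.00416667° lat. Centre is SW corner plus half of each.
latitude -14.83125, longitude 155.76250.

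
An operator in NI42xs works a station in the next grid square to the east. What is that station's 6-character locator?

NI52as

Longitude subsquare x = 23; +1 → 24, wraps to 0 = a, carry into square.
Longitude square 4; +1 → 5.
The latitude characters are unchanged.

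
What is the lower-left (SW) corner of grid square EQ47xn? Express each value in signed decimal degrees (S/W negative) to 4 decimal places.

Field E=4, Q=16: +4·20° lon, +16·10° lat → SW at lon -100°, lat 70°.
Square 4, 7: +4·2° lon, +7·1° lat → SW at lon -92°, lat 77°.
Subsquare x=23, n=13: +23·0.0833333° lon, +13·0.0416667° lat → SW at lon -90.0833°, lat 77.5417°.
latitude 77.5417, longitude -90.0833.

77.5417, -90.0833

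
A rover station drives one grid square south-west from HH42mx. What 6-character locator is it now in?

HH42lw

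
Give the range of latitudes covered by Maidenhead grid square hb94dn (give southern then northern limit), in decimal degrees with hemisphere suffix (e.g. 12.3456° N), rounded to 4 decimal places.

Field H=7, B=1: +7·20° lon, +1·10° lat → SW at lon -40°, lat -80°.
Square 9, 4: +9·2° lon, +4·1° lat → SW at lon -22°, lat -76°.
Subsquare d=3, n=13: +3·0.0833333° lon, +13·0.0416667° lat → SW at lon -21.75°, lat -75.4583°.
Cell spans 0.0833333° lon × 0.0416667° lat.
south 75.4583° S, north 75.4167° S.

75.4583° S, 75.4167° S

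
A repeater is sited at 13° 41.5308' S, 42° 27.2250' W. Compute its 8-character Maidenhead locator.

GH86sh53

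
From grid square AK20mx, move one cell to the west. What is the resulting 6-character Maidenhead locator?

AK20lx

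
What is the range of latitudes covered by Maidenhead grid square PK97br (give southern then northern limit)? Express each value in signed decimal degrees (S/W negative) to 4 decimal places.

17.7083, 17.7500

Field P=15, K=10: +15·20° lon, +10·10° lat → SW at lon 120°, lat 10°.
Square 9, 7: +9·2° lon, +7·1° lat → SW at lon 138°, lat 17°.
Subsquare b=1, r=17: +1·0.0833333° lon, +17·0.0416667° lat → SW at lon 138.083°, lat 17.7083°.
Cell spans 0.0833333° lon × 0.0416667° lat.
south 17.7083, north 17.7500.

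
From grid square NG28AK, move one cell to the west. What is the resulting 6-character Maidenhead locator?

Longitude subsquare a = 0; −1 → -1, wraps to 23 = x, carry into square.
Longitude square 2; −1 → 1.
The latitude characters are unchanged.

NG18xk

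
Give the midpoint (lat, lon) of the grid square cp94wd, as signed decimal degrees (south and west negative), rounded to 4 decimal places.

64.1458, -120.1250

Field C=2, P=15: +2·20° lon, +15·10° lat → SW at lon -140°, lat 60°.
Square 9, 4: +9·2° lon, +4·1° lat → SW at lon -122°, lat 64°.
Subsquare w=22, d=3: +22·0.0833333° lon, +3·0.0416667° lat → SW at lon -120.167°, lat 64.125°.
Cell spans 0.0833333° lon × 0.0416667° lat. Centre is SW corner plus half of each.
latitude 64.1458, longitude -120.1250.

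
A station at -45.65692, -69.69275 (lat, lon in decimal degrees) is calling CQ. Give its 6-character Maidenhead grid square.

Offset from 180°W / 90°S: lon 110.3072°, lat 44.3431°.
Field: 110.3072/20 → 5 → F, 44.3431/10 → 4 → E; chars FE.
Square: 10.3072/2 → 5, 4.3431/1 → 4; chars 54.
Subsquare: 0.3072/0.0833333 → 3 → d, 0.3431/0.0416667 → 8 → i; chars di.

FE54di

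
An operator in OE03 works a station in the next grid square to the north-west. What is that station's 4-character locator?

Longitude square 0; −1 → -1, wraps to 9, carry into field.
Longitude field O = 14; −1 → 13 = N.
Latitude square 3; +1 → 4.

NE94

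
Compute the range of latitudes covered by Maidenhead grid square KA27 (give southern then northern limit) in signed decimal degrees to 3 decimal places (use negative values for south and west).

-83.000, -82.000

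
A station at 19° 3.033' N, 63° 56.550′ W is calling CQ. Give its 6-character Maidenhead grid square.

FK89ab

Shift to the Maidenhead origin (180°W, 90°S): lon 116.0575, lat 109.0506.
Field: lon ⌊116.0575/20⌋ = 5 → F; lat ⌊109.0506/10⌋ = 10 → K.
Square: lon ⌊16.0575/2⌋ = 8; lat ⌊9.0506/1⌋ = 9.
Subsquare: lon ⌊0.0575/0.0833333⌋ = 0 → a; lat ⌊0.0506/0.0416667⌋ = 1 → b.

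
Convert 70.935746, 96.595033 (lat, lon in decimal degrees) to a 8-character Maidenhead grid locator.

Add 180° to longitude and 90° to latitude: 276.59503, 160.93575.
Field (20°×10°, letters A–R): 276.59503/20 → 13 → N, 160.93575/10 → 16 → Q; chars NQ.
Square (2°×1°, digits 0–9): 16.59503/2 → 8, 0.93575/1 → 0; chars 80.
Subsquare (5′×2.5′, letters a–x): 0.59503/0.0833333 → 7 → h, 0.93575/0.0416667 → 22 → w; chars hw.
Extended square (30″×15″, digits 0–9): 0.01170/0.00833333 → 1, 0.01908/0.00416667 → 4; chars 14.

NQ80hw14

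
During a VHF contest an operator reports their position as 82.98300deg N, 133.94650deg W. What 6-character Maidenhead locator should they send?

CR32ax

Offset from 180°W / 90°S: lon 46.0535°, lat 172.9830°.
Field (20°×10°, letters A–R): lon ⌊46.0535/20⌋ = 2 → C; lat ⌊172.9830/10⌋ = 17 → R.
Square (2°×1°, digits 0–9): lon ⌊6.0535/2⌋ = 3; lat ⌊2.9830/1⌋ = 2.
Subsquare (5′×2.5′, letters a–x): lon ⌊0.0535/0.0833333⌋ = 0 → a; lat ⌊0.9830/0.0416667⌋ = 23 → x.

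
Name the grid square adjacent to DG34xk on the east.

DG44ak

Longitude subsquare x = 23; +1 → 24, wraps to 0 = a, carry into square.
Longitude square 3; +1 → 4.
The latitude characters are unchanged.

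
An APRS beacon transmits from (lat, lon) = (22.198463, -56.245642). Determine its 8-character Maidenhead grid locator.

GL12ve07

Add 180° to longitude and 90° to latitude: 123.75436, 112.19846.
Field: 123.75436/20 → 6 → G, 112.19846/10 → 11 → L; chars GL.
Square: 3.75436/2 → 1, 2.19846/1 → 2; chars 12.
Subsquare: 1.75436/0.0833333 → 21 → v, 0.19846/0.0416667 → 4 → e; chars ve.
Extended square: 0.00436/0.00833333 → 0, 0.03180/0.00416667 → 7; chars 07.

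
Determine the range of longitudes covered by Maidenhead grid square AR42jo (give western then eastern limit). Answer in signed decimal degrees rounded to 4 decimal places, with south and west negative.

-171.2500, -171.1667

Field A=0, R=17: +0·20° lon, +17·10° lat → SW at lon -180°, lat 80°.
Square 4, 2: +4·2° lon, +2·1° lat → SW at lon -172°, lat 82°.
Subsquare j=9, o=14: +9·0.0833333° lon, +14·0.0416667° lat → SW at lon -171.25°, lat 82.5833°.
Cell spans 0.0833333° lon × 0.0416667° lat.
west -171.2500, east -171.1667.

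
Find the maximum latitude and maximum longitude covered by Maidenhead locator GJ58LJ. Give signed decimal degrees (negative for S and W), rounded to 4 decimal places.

8.4167, -49.0000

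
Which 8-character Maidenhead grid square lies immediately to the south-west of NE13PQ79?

NE13pq68

Longitude extended square 7; −1 → 6.
Latitude extended square 9; −1 → 8.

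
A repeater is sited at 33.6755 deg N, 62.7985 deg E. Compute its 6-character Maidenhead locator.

MM13jq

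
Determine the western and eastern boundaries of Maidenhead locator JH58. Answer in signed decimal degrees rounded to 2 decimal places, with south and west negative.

10.00, 12.00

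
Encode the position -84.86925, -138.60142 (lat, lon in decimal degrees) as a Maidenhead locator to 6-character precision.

CA05qd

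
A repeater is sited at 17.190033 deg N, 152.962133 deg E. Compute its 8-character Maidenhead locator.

Shift to the Maidenhead origin (180°W, 90°S): lon 332.96213, lat 107.19003.
Field: 332.96213/20 → 16 → Q, 107.19003/10 → 10 → K; chars QK.
Square: 12.96213/2 → 6, 7.19003/1 → 7; chars 67.
Subsquare: 0.96213/0.0833333 → 11 → l, 0.19003/0.0416667 → 4 → e; chars le.
Extended square: 0.04547/0.00833333 → 5, 0.02337/0.00416667 → 5; chars 55.

QK67le55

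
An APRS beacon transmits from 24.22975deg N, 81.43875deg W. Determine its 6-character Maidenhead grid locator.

EL94gf

Shift to the Maidenhead origin (180°W, 90°S): lon 98.5613, lat 114.2297.
Field: 98.5613/20 → 4 → E, 114.2297/10 → 11 → L; chars EL.
Square: 18.5613/2 → 9, 4.2297/1 → 4; chars 94.
Subsquare: 0.5613/0.0833333 → 6 → g, 0.2297/0.0416667 → 5 → f; chars gf.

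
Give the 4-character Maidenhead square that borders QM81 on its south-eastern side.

Longitude square 8; +1 → 9.
Latitude square 1; −1 → 0.

QM90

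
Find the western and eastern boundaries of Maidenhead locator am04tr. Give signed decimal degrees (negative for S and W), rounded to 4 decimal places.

Field A=0, M=12: +0·20° lon, +12·10° lat → SW at lon -180°, lat 30°.
Square 0, 4: +0·2° lon, +4·1° lat → SW at lon -180°, lat 34°.
Subsquare t=19, r=17: +19·0.0833333° lon, +17·0.0416667° lat → SW at lon -178.417°, lat 34.7083°.
Cell spans 0.0833333° lon × 0.0416667° lat.
west -178.4167, east -178.3333.

-178.4167, -178.3333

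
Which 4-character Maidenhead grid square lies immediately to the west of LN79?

Longitude square 7; −1 → 6.
The latitude characters are unchanged.

LN69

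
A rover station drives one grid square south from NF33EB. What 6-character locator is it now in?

NF33ea

Latitude subsquare b = 1; −1 → 0 = a.
The longitude characters are unchanged.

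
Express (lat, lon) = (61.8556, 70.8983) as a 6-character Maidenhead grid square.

MP51ku

Shift to the Maidenhead origin (180°W, 90°S): lon 250.8983, lat 151.8556.
Field (20°×10°, letters A–R): 250.8983/20 → 12 → M, 151.8556/10 → 15 → P; chars MP.
Square (2°×1°, digits 0–9): 10.8983/2 → 5, 1.8556/1 → 1; chars 51.
Subsquare (5′×2.5′, letters a–x): 0.8983/0.0833333 → 10 → k, 0.8556/0.0416667 → 20 → u; chars ku.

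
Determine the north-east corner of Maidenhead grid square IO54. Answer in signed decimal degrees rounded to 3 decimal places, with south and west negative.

Field I=8, O=14: +8·20° lon, +14·10° lat → SW at lon -20°, lat 50°.
Square 5, 4: +5·2° lon, +4·1° lat → SW at lon -10°, lat 54°.
Cell spans 2° lon × 1° lat. NE corner is SW corner plus one full cell.
latitude 55.000, longitude -8.000.

55.000, -8.000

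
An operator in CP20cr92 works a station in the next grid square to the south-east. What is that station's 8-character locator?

Longitude extended square 9; +1 → 10, wraps to 0, carry into subsquare.
Longitude subsquare c = 2; +1 → 3 = d.
Latitude extended square 2; −1 → 1.

CP20dr01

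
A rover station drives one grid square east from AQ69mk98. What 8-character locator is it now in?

AQ69nk08

Longitude extended square 9; +1 → 10, wraps to 0, carry into subsquare.
Longitude subsquare m = 12; +1 → 13 = n.
The latitude characters are unchanged.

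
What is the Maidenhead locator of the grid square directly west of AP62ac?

AP52xc

Longitude subsquare a = 0; −1 → -1, wraps to 23 = x, carry into square.
Longitude square 6; −1 → 5.
The latitude characters are unchanged.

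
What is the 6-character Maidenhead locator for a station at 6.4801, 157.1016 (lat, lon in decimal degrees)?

Add 180° to longitude and 90° to latitude: 337.1016, 96.4801.
Field: 337.1016/20 → 16 → Q, 96.4801/10 → 9 → J; chars QJ.
Square: 17.1016/2 → 8, 6.4801/1 → 6; chars 86.
Subsquare: 1.1016/0.0833333 → 13 → n, 0.4801/0.0416667 → 11 → l; chars nl.

QJ86nl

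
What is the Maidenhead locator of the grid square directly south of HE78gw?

Latitude subsquare w = 22; −1 → 21 = v.
The longitude characters are unchanged.

HE78gv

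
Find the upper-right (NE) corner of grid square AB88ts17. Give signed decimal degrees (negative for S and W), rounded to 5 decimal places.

-71.21667, -162.40000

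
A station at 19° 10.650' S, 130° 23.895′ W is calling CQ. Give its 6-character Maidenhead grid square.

Shift to the Maidenhead origin (180°W, 90°S): lon 49.6018, lat 70.8225.
Field: 49.6018/20 → 2 → C, 70.8225/10 → 7 → H; chars CH.
Square: 9.6018/2 → 4, 0.8225/1 → 0; chars 40.
Subsquare: 1.6018/0.0833333 → 19 → t, 0.8225/0.0416667 → 19 → t; chars tt.

CH40tt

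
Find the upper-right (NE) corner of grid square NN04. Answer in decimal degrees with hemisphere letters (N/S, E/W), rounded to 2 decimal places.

45.00° N, 82.00° E

Field N=13, N=13: +13·20° lon, +13·10° lat → SW at lon 80°, lat 40°.
Square 0, 4: +0·2° lon, +4·1° lat → SW at lon 80°, lat 44°.
Cell spans 2° lon × 1° lat. NE corner is SW corner plus one full cell.
latitude 45.00° N, longitude 82.00° E.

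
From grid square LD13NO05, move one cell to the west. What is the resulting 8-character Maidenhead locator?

LD13mo95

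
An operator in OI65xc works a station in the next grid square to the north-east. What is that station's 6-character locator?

OI75ad

Longitude subsquare x = 23; +1 → 24, wraps to 0 = a, carry into square.
Longitude square 6; +1 → 7.
Latitude subsquare c = 2; +1 → 3 = d.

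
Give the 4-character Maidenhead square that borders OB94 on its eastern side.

PB04

Longitude square 9; +1 → 10, wraps to 0, carry into field.
Longitude field O = 14; +1 → 15 = P.
The latitude characters are unchanged.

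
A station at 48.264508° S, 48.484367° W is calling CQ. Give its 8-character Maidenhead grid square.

GE51sr16

Add 180° to longitude and 90° to latitude: 131.51563, 41.73549.
Field: lon ⌊131.51563/20⌋ = 6 → G; lat ⌊41.73549/10⌋ = 4 → E.
Square: lon ⌊11.51563/2⌋ = 5; lat ⌊1.73549/1⌋ = 1.
Subsquare: lon ⌊1.51563/0.0833333⌋ = 18 → s; lat ⌊0.73549/0.0416667⌋ = 17 → r.
Extended square: lon ⌊0.01563/0.00833333⌋ = 1; lat ⌊0.02716/0.00416667⌋ = 6.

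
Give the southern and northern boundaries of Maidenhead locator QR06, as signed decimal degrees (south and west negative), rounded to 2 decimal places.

86.00, 87.00

Field Q=16, R=17: +16·20° lon, +17·10° lat → SW at lon 140°, lat 80°.
Square 0, 6: +0·2° lon, +6·1° lat → SW at lon 140°, lat 86°.
Cell spans 2° lon × 1° lat.
south 86.00, north 87.00.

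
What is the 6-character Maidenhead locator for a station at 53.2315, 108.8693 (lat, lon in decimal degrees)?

OO43kf

Add 180° to longitude and 90° to latitude: 288.8693, 143.2315.
Field: lon ⌊288.8693/20⌋ = 14 → O; lat ⌊143.2315/10⌋ = 14 → O.
Square: lon ⌊8.8693/2⌋ = 4; lat ⌊3.2315/1⌋ = 3.
Subsquare: lon ⌊0.8693/0.0833333⌋ = 10 → k; lat ⌊0.2315/0.0416667⌋ = 5 → f.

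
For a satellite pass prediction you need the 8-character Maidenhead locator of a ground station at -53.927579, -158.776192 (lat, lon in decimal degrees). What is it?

Add 180° to longitude and 90° to latitude: 21.22381, 36.07242.
Field: 21.22381/20 → 1 → B, 36.07242/10 → 3 → D; chars BD.
Square: 1.22381/2 → 0, 6.07242/1 → 6; chars 06.
Subsquare: 1.22381/0.0833333 → 14 → o, 0.07242/0.0416667 → 1 → b; chars ob.
Extended square: 0.05714/0.00833333 → 6, 0.03075/0.00416667 → 7; chars 67.

BD06ob67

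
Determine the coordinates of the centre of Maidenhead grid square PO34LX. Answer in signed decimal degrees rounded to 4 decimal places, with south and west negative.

54.9792, 126.9583

Field P=15, O=14: +15·20° lon, +14·10° lat → SW at lon 120°, lat 50°.
Square 3, 4: +3·2° lon, +4·1° lat → SW at lon 126°, lat 54°.
Subsquare l=11, x=23: +11·0.0833333° lon, +23·0.0416667° lat → SW at lon 126.917°, lat 54.9583°.
Cell spans 0.0833333° lon × 0.0416667° lat. Centre is SW corner plus half of each.
latitude 54.9792, longitude 126.9583.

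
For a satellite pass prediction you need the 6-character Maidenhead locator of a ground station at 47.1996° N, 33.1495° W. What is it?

HN37ke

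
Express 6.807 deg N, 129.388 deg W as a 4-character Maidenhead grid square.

Shift to the Maidenhead origin (180°W, 90°S): lon 50.61, lat 96.81.
Field (20°×10°, letters A–R): lon ⌊50.61/20⌋ = 2 → C; lat ⌊96.81/10⌋ = 9 → J.
Square (2°×1°, digits 0–9): lon ⌊10.61/2⌋ = 5; lat ⌊6.81/1⌋ = 6.

CJ56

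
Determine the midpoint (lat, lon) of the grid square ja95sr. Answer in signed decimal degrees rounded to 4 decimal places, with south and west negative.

-84.2708, 19.5417

Field J=9, A=0: +9·20° lon, +0·10° lat → SW at lon 0°, lat -90°.
Square 9, 5: +9·2° lon, +5·1° lat → SW at lon 18°, lat -85°.
Subsquare s=18, r=17: +18·0.0833333° lon, +17·0.0416667° lat → SW at lon 19.5°, lat -84.2917°.
Cell spans 0.0833333° lon × 0.0416667° lat. Centre is SW corner plus half of each.
latitude -84.2708, longitude 19.5417.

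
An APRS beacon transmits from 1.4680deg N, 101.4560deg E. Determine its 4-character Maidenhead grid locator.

Add 180° to longitude and 90° to latitude: 281.46, 91.47.
Field: lon ⌊281.46/20⌋ = 14 → O; lat ⌊91.47/10⌋ = 9 → J.
Square: lon ⌊1.46/2⌋ = 0; lat ⌊1.47/1⌋ = 1.

OJ01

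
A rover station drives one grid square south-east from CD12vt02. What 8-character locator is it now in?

CD12vt11

Longitude extended square 0; +1 → 1.
Latitude extended square 2; −1 → 1.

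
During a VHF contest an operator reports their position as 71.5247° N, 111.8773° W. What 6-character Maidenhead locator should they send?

DQ41bm

Offset from 180°W / 90°S: lon 68.1227°, lat 161.5247°.
Field: 68.1227/20 → 3 → D, 161.5247/10 → 16 → Q; chars DQ.
Square: 8.1227/2 → 4, 1.5247/1 → 1; chars 41.
Subsquare: 0.1227/0.0833333 → 1 → b, 0.5247/0.0416667 → 12 → m; chars bm.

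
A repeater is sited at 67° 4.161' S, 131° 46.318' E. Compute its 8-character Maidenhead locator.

PC52vw23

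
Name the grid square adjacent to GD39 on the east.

Longitude square 3; +1 → 4.
The latitude characters are unchanged.

GD49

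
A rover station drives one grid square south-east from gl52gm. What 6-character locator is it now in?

GL52hl

Longitude subsquare g = 6; +1 → 7 = h.
Latitude subsquare m = 12; −1 → 11 = l.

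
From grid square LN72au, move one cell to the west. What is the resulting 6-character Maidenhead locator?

Longitude subsquare a = 0; −1 → -1, wraps to 23 = x, carry into square.
Longitude square 7; −1 → 6.
The latitude characters are unchanged.

LN62xu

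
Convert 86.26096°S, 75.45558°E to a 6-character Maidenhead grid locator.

MA73rr

Shift to the Maidenhead origin (180°W, 90°S): lon 255.4556, lat 3.7390.
Field: 255.4556/20 → 12 → M, 3.7390/10 → 0 → A; chars MA.
Square: 15.4556/2 → 7, 3.7390/1 → 3; chars 73.
Subsquare: 1.4556/0.0833333 → 17 → r, 0.7390/0.0416667 → 17 → r; chars rr.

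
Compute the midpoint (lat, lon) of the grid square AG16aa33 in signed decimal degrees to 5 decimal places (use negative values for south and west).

Field A=0, G=6: +0·20° lon, +6·10° lat → SW at lon -180°, lat -30°.
Square 1, 6: +1·2° lon, +6·1° lat → SW at lon -178°, lat -24°.
Subsquare a=0, a=0: +0·0.0833333° lon, +0·0.0416667° lat → SW at lon -178°, lat -24°.
Extended square 3, 3: +3·0.00833333° lon, +3·0.00416667° lat → SW at lon -177.975°, lat -23.9875°.
Cell spans 0.00833333° lon × 0.00416667° lat. Centre is SW corner plus half of each.
latitude -23.98542, longitude -177.97083.

-23.98542, -177.97083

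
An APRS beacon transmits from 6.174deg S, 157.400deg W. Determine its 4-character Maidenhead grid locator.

Add 180° to longitude and 90° to latitude: 22.60, 83.83.
Field: lon ⌊22.60/20⌋ = 1 → B; lat ⌊83.83/10⌋ = 8 → I.
Square: lon ⌊2.60/2⌋ = 1; lat ⌊3.83/1⌋ = 3.

BI13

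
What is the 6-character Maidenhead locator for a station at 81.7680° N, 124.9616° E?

PR21ls

Offset from 180°W / 90°S: lon 304.9616°, lat 171.7680°.
Field: 304.9616/20 → 15 → P, 171.7680/10 → 17 → R; chars PR.
Square: 4.9616/2 → 2, 1.7680/1 → 1; chars 21.
Subsquare: 0.9616/0.0833333 → 11 → l, 0.7680/0.0416667 → 18 → s; chars ls.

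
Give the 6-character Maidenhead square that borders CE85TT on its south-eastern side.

Longitude subsquare t = 19; +1 → 20 = u.
Latitude subsquare t = 19; −1 → 18 = s.

CE85us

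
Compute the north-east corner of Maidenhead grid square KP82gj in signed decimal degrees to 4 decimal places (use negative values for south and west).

62.4167, 36.5833

Field K=10, P=15: +10·20° lon, +15·10° lat → SW at lon 20°, lat 60°.
Square 8, 2: +8·2° lon, +2·1° lat → SW at lon 36°, lat 62°.
Subsquare g=6, j=9: +6·0.0833333° lon, +9·0.0416667° lat → SW at lon 36.5°, lat 62.375°.
Cell spans 0.0833333° lon × 0.0416667° lat. NE corner is SW corner plus one full cell.
latitude 62.4167, longitude 36.5833.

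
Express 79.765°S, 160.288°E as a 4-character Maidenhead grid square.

RB00

Add 180° to longitude and 90° to latitude: 340.29, 10.23.
Field: lon ⌊340.29/20⌋ = 17 → R; lat ⌊10.23/10⌋ = 1 → B.
Square: lon ⌊0.29/2⌋ = 0; lat ⌊0.23/1⌋ = 0.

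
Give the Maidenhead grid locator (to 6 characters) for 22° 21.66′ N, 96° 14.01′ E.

NL82ci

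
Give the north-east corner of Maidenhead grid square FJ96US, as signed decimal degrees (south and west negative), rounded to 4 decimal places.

Field F=5, J=9: +5·20° lon, +9·10° lat → SW at lon -80°, lat 0°.
Square 9, 6: +9·2° lon, +6·1° lat → SW at lon -62°, lat 6°.
Subsquare u=20, s=18: +20·0.0833333° lon, +18·0.0416667° lat → SW at lon -60.3333°, lat 6.75°.
Cell spans 0.0833333° lon × 0.0416667° lat. NE corner is SW corner plus one full cell.
latitude 6.7917, longitude -60.2500.

6.7917, -60.2500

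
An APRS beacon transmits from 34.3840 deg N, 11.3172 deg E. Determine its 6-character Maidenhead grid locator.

Offset from 180°W / 90°S: lon 191.3172°, lat 124.3840°.
Field: lon ⌊191.3172/20⌋ = 9 → J; lat ⌊124.3840/10⌋ = 12 → M.
Square: lon ⌊11.3172/2⌋ = 5; lat ⌊4.3840/1⌋ = 4.
Subsquare: lon ⌊1.3172/0.0833333⌋ = 15 → p; lat ⌊0.3840/0.0416667⌋ = 9 → j.

JM54pj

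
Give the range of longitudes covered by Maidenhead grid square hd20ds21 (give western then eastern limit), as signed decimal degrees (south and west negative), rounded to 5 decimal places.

-35.73333, -35.72500

Field H=7, D=3: +7·20° lon, +3·10° lat → SW at lon -40°, lat -60°.
Square 2, 0: +2·2° lon, +0·1° lat → SW at lon -36°, lat -60°.
Subsquare d=3, s=18: +3·0.0833333° lon, +18·0.0416667° lat → SW at lon -35.75°, lat -59.25°.
Extended square 2, 1: +2·0.00833333° lon, +1·0.00416667° lat → SW at lon -35.7333°, lat -59.2458°.
Cell spans 0.00833333° lon × 0.00416667° lat.
west -35.73333, east -35.72500.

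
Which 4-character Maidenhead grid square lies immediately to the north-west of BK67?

BK58

Longitude square 6; −1 → 5.
Latitude square 7; +1 → 8.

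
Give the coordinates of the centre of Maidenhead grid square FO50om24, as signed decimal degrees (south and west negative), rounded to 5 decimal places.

50.51875, -68.81250

Field F=5, O=14: +5·20° lon, +14·10° lat → SW at lon -80°, lat 50°.
Square 5, 0: +5·2° lon, +0·1° lat → SW at lon -70°, lat 50°.
Subsquare o=14, m=12: +14·0.0833333° lon, +12·0.0416667° lat → SW at lon -68.8333°, lat 50.5°.
Extended square 2, 4: +2·0.00833333° lon, +4·0.00416667° lat → SW at lon -68.8167°, lat 50.5167°.
Cell spans 0.00833333° lon × 0.00416667° lat. Centre is SW corner plus half of each.
latitude 50.51875, longitude -68.81250.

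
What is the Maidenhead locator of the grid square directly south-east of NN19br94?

NN19cr03

Longitude extended square 9; +1 → 10, wraps to 0, carry into subsquare.
Longitude subsquare b = 1; +1 → 2 = c.
Latitude extended square 4; −1 → 3.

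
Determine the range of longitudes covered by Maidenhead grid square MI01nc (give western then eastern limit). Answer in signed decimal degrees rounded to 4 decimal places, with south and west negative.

Field M=12, I=8: +12·20° lon, +8·10° lat → SW at lon 60°, lat -10°.
Square 0, 1: +0·2° lon, +1·1° lat → SW at lon 60°, lat -9°.
Subsquare n=13, c=2: +13·0.0833333° lon, +2·0.0416667° lat → SW at lon 61.0833°, lat -8.91667°.
Cell spans 0.0833333° lon × 0.0416667° lat.
west 61.0833, east 61.1667.

61.0833, 61.1667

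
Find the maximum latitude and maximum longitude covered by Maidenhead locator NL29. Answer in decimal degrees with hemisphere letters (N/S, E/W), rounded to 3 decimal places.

Field N=13, L=11: +13·20° lon, +11·10° lat → SW at lon 80°, lat 20°.
Square 2, 9: +2·2° lon, +9·1° lat → SW at lon 84°, lat 29°.
Cell spans 2° lon × 1° lat. NE corner is SW corner plus one full cell.
latitude 30.000° N, longitude 86.000° E.

30.000° N, 86.000° E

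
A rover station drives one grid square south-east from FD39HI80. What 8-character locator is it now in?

Longitude extended square 8; +1 → 9.
Latitude extended square 0; −1 → -1, wraps to 9, carry into subsquare.
Latitude subsquare i = 8; −1 → 7 = h.

FD39hh99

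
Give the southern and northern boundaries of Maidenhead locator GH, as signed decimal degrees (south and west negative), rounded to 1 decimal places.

-20.0, -10.0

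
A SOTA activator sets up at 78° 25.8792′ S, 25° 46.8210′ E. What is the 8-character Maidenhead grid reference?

Offset from 180°W / 90°S: lon 205.78035°, lat 11.56868°.
Field (20°×10°, letters A–R): 205.78035/20 → 10 → K, 11.56868/10 → 1 → B; chars KB.
Square (2°×1°, digits 0–9): 5.78035/2 → 2, 1.56868/1 → 1; chars 21.
Subsquare (5′×2.5′, letters a–x): 1.78035/0.0833333 → 21 → v, 0.56868/0.0416667 → 13 → n; chars vn.
Extended square (30″×15″, digits 0–9): 0.03035/0.00833333 → 3, 0.02701/0.00416667 → 6; chars 36.

KB21vn36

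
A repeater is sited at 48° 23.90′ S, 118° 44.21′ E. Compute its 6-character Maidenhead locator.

Shift to the Maidenhead origin (180°W, 90°S): lon 298.7368, lat 41.6017.
Field: lon ⌊298.7368/20⌋ = 14 → O; lat ⌊41.6017/10⌋ = 4 → E.
Square: lon ⌊18.7368/2⌋ = 9; lat ⌊1.6017/1⌋ = 1.
Subsquare: lon ⌊0.7368/0.0833333⌋ = 8 → i; lat ⌊0.6017/0.0416667⌋ = 14 → o.

OE91io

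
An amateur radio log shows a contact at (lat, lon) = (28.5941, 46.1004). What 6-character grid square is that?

LL38bo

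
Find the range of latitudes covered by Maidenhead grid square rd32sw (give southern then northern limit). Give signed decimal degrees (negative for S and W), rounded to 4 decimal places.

-57.0833, -57.0417

Field R=17, D=3: +17·20° lon, +3·10° lat → SW at lon 160°, lat -60°.
Square 3, 2: +3·2° lon, +2·1° lat → SW at lon 166°, lat -58°.
Subsquare s=18, w=22: +18·0.0833333° lon, +22·0.0416667° lat → SW at lon 167.5°, lat -57.0833°.
Cell spans 0.0833333° lon × 0.0416667° lat.
south -57.0833, north -57.0417.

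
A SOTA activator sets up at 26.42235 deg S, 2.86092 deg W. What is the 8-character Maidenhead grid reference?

Offset from 180°W / 90°S: lon 177.13908°, lat 63.57765°.
Field: lon ⌊177.13908/20⌋ = 8 → I; lat ⌊63.57765/10⌋ = 6 → G.
Square: lon ⌊17.13908/2⌋ = 8; lat ⌊3.57765/1⌋ = 3.
Subsquare: lon ⌊1.13908/0.0833333⌋ = 13 → n; lat ⌊0.57765/0.0416667⌋ = 13 → n.
Extended square: lon ⌊0.05575/0.00833333⌋ = 6; lat ⌊0.03598/0.00416667⌋ = 8.

IG83nn68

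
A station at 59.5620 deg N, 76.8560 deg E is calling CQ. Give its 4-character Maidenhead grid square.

Add 180° to longitude and 90° to latitude: 256.86, 149.56.
Field (20°×10°, letters A–R): 256.86/20 → 12 → M, 149.56/10 → 14 → O; chars MO.
Square (2°×1°, digits 0–9): 16.86/2 → 8, 9.56/1 → 9; chars 89.

MO89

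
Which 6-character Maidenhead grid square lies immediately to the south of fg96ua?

Latitude subsquare a = 0; −1 → -1, wraps to 23 = x, carry into square.
Latitude square 6; −1 → 5.
The longitude characters are unchanged.

FG95ux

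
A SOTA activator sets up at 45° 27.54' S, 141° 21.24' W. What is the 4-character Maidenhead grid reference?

BE94

Offset from 180°W / 90°S: lon 38.65°, lat 44.54°.
Field: 38.65/20 → 1 → B, 44.54/10 → 4 → E; chars BE.
Square: 18.65/2 → 9, 4.54/1 → 4; chars 94.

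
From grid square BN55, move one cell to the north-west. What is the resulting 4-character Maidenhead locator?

BN46

Longitude square 5; −1 → 4.
Latitude square 5; +1 → 6.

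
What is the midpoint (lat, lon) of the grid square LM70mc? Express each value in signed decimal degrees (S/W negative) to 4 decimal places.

Field L=11, M=12: +11·20° lon, +12·10° lat → SW at lon 40°, lat 30°.
Square 7, 0: +7·2° lon, +0·1° lat → SW at lon 54°, lat 30°.
Subsquare m=12, c=2: +12·0.0833333° lon, +2·0.0416667° lat → SW at lon 55°, lat 30.0833°.
Cell spans 0.0833333° lon × 0.0416667° lat. Centre is SW corner plus half of each.
latitude 30.1042, longitude 55.0417.

30.1042, 55.0417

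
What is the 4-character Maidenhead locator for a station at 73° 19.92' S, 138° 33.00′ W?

CB06

Shift to the Maidenhead origin (180°W, 90°S): lon 41.45, lat 16.67.
Field: 41.45/20 → 2 → C, 16.67/10 → 1 → B; chars CB.
Square: 1.45/2 → 0, 6.67/1 → 6; chars 06.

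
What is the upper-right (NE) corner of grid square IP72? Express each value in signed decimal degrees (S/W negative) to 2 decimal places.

63.00, -4.00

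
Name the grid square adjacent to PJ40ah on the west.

PJ30xh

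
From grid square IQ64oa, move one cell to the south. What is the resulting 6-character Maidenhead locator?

IQ63ox

Latitude subsquare a = 0; −1 → -1, wraps to 23 = x, carry into square.
Latitude square 4; −1 → 3.
The longitude characters are unchanged.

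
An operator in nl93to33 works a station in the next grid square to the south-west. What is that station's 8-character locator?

Longitude extended square 3; −1 → 2.
Latitude extended square 3; −1 → 2.

NL93to22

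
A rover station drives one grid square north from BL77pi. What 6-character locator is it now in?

Latitude subsquare i = 8; +1 → 9 = j.
The longitude characters are unchanged.

BL77pj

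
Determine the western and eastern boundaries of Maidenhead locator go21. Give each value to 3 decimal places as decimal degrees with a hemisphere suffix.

56.000° W, 54.000° W

Field G=6, O=14: +6·20° lon, +14·10° lat → SW at lon -60°, lat 50°.
Square 2, 1: +2·2° lon, +1·1° lat → SW at lon -56°, lat 51°.
Cell spans 2° lon × 1° lat.
west 56.000° W, east 54.000° W.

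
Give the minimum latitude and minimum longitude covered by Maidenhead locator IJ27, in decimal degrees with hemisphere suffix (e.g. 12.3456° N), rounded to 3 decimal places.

Field I=8, J=9: +8·20° lon, +9·10° lat → SW at lon -20°, lat 0°.
Square 2, 7: +2·2° lon, +7·1° lat → SW at lon -16°, lat 7°.
latitude 7.000° N, longitude 16.000° W.

7.000° N, 16.000° W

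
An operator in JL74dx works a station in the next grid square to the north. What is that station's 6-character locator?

Latitude subsquare x = 23; +1 → 24, wraps to 0 = a, carry into square.
Latitude square 4; +1 → 5.
The longitude characters are unchanged.

JL75da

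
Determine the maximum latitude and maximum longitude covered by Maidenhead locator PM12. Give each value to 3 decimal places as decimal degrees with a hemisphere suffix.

33.000° N, 124.000° E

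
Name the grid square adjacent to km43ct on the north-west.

KM43bu

Longitude subsquare c = 2; −1 → 1 = b.
Latitude subsquare t = 19; +1 → 20 = u.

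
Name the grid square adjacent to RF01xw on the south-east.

Longitude subsquare x = 23; +1 → 24, wraps to 0 = a, carry into square.
Longitude square 0; +1 → 1.
Latitude subsquare w = 22; −1 → 21 = v.

RF11av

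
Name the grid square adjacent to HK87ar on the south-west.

Longitude subsquare a = 0; −1 → -1, wraps to 23 = x, carry into square.
Longitude square 8; −1 → 7.
Latitude subsquare r = 17; −1 → 16 = q.

HK77xq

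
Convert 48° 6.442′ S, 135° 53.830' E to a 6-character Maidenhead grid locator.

Shift to the Maidenhead origin (180°W, 90°S): lon 315.8972, lat 41.8926.
Field: 315.8972/20 → 15 → P, 41.8926/10 → 4 → E; chars PE.
Square: 15.8972/2 → 7, 1.8926/1 → 1; chars 71.
Subsquare: 1.8972/0.0833333 → 22 → w, 0.8926/0.0416667 → 21 → v; chars wv.

PE71wv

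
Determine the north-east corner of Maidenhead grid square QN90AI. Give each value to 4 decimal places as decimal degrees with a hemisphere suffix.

40.3750° N, 158.0833° E

Field Q=16, N=13: +16·20° lon, +13·10° lat → SW at lon 140°, lat 40°.
Square 9, 0: +9·2° lon, +0·1° lat → SW at lon 158°, lat 40°.
Subsquare a=0, i=8: +0·0.0833333° lon, +8·0.0416667° lat → SW at lon 158°, lat 40.3333°.
Cell spans 0.0833333° lon × 0.0416667° lat. NE corner is SW corner plus one full cell.
latitude 40.3750° N, longitude 158.0833° E.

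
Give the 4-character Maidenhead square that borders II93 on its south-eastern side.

Longitude square 9; +1 → 10, wraps to 0, carry into field.
Longitude field I = 8; +1 → 9 = J.
Latitude square 3; −1 → 2.

JI02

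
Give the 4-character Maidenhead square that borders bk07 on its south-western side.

Longitude square 0; −1 → -1, wraps to 9, carry into field.
Longitude field B = 1; −1 → 0 = A.
Latitude square 7; −1 → 6.

AK96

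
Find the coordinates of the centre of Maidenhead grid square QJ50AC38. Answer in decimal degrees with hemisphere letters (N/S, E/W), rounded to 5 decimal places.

Field Q=16, J=9: +16·20° lon, +9·10° lat → SW at lon 140°, lat 0°.
Square 5, 0: +5·2° lon, +0·1° lat → SW at lon 150°, lat 0°.
Subsquare a=0, c=2: +0·0.0833333° lon, +2·0.0416667° lat → SW at lon 150°, lat 0.0833333°.
Extended square 3, 8: +3·0.00833333° lon, +8·0.00416667° lat → SW at lon 150.025°, lat 0.116667°.
Cell spans 0.00833333° lon × 0.00416667° lat. Centre is SW corner plus half of each.
latitude 0.11875° N, longitude 150.02917° E.

0.11875° N, 150.02917° E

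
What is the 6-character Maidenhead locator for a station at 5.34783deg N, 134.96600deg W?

CJ25mi

Shift to the Maidenhead origin (180°W, 90°S): lon 45.0340, lat 95.3478.
Field: lon ⌊45.0340/20⌋ = 2 → C; lat ⌊95.3478/10⌋ = 9 → J.
Square: lon ⌊5.0340/2⌋ = 2; lat ⌊5.3478/1⌋ = 5.
Subsquare: lon ⌊1.0340/0.0833333⌋ = 12 → m; lat ⌊0.3478/0.0416667⌋ = 8 → i.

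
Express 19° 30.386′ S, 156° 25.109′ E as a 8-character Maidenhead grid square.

Shift to the Maidenhead origin (180°W, 90°S): lon 336.41848, lat 70.49357.
Field (20°×10°, letters A–R): 336.41848/20 → 16 → Q, 70.49357/10 → 7 → H; chars QH.
Square (2°×1°, digits 0–9): 16.41848/2 → 8, 0.49357/1 → 0; chars 80.
Subsquare (5′×2.5′, letters a–x): 0.41848/0.0833333 → 5 → f, 0.49357/0.0416667 → 11 → l; chars fl.
Extended square (30″×15″, digits 0–9): 0.00182/0.00833333 → 0, 0.03523/0.00416667 → 8; chars 08.

QH80fl08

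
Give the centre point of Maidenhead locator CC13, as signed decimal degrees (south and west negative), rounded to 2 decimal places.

-66.50, -137.00

Field C=2, C=2: +2·20° lon, +2·10° lat → SW at lon -140°, lat -70°.
Square 1, 3: +1·2° lon, +3·1° lat → SW at lon -138°, lat -67°.
Cell spans 2° lon × 1° lat. Centre is SW corner plus half of each.
latitude -66.50, longitude -137.00.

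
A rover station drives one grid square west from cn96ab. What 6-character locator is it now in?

CN86xb

Longitude subsquare a = 0; −1 → -1, wraps to 23 = x, carry into square.
Longitude square 9; −1 → 8.
The latitude characters are unchanged.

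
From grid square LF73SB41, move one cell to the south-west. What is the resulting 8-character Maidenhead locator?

Longitude extended square 4; −1 → 3.
Latitude extended square 1; −1 → 0.

LF73sb30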